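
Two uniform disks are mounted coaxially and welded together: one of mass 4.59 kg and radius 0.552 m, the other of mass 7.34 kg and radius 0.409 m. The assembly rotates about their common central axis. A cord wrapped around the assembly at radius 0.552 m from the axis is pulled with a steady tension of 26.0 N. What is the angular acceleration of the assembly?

I = ½M₁R₁² + ½M₂R₂² = ½(4.59)(0.552)² + ½(7.34)(0.409)² = 1.313 kg·m².
τ = F r = (26.0)(0.552) = 14.35 N·m.
α = τ/I = 14.35/1.313 = 10.93 rad/s².

α ≈ 10.9 rad/s²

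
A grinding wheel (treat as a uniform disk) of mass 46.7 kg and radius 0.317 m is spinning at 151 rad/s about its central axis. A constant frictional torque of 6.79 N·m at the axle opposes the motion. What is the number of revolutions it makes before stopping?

I = ½MR² = (1/2)(46.7)(0.317)² = 2.346 kg·m².
The net torque has magnitude 6.79 N·m, opposing ω.
|α| = τ/I = 6.790/2.346 = 2.894 rad/s² (deceleration).
ω² = ω₀² − 2|α|θ with ω = 0 ⇒ θ = ω₀²/(2|α|) = 3940 rad = 627.0 rev.

≈ 627 revolutions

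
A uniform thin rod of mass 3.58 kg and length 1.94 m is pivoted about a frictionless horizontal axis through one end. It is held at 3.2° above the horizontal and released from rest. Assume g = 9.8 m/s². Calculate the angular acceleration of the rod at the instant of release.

α ≈ 7.57 rad/s²

About the pivot, I = (1/3)ML² = (1/3)(3.58)(1.94)² = 4.491 kg·m².
The weight acts at the center, a distance L/2 = 0.9700 m from the pivot; τ = Mg(L/2) cos 3.2° = 33.98 N·m.
α = τ/I = 33.98/4.491 = 7.566 rad/s².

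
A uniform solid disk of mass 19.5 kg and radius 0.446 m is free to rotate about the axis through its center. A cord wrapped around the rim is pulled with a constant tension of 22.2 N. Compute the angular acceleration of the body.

I = ½MR² = (1/2)(19.5)(0.446)² = 1.939 kg·m².
τ = F R = (22.2)(0.446) = 9.901 N·m.
From τ = Iα: α = 9.901/1.939 = 5.105 rad/s².

α ≈ 5.11 rad/s²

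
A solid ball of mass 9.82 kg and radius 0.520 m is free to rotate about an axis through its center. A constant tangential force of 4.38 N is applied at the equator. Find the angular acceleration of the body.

α ≈ 2.14 rad/s²

I = (2/5)MR² = (2/5)(9.82)(0.520)² = 1.062 kg·m².
τ = F R = (4.38)(0.520) = 2.278 N·m.
Newton's second law for rotation, τ = Iα, gives α = τ/I = 2.278/1.062 = 2.144 rad/s².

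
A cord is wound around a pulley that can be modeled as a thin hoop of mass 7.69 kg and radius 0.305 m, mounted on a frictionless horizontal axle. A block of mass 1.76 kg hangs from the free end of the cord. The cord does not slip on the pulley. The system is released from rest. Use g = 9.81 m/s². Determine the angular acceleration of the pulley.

I = MR² = (7.69)(0.305)² = 0.7154 kg·m².
Block: mg − T = ma. Pulley: TR = Iα. No-slip: a = αR, so T = (I/R²)a = 7.690·a.
Then mg = (m + 7.690)a, so a = (1.76)(9.81)/(1.76 + 7.690) = 1.827 m/s².
α = a/R = 1.827/0.305 = 5.990 rad/s².

α ≈ 5.99 rad/s²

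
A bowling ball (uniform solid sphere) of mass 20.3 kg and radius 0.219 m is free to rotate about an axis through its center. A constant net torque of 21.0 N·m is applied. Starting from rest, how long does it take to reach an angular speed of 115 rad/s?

I = (2/5)MR² = (2/5)(20.3)(0.219)² = 0.3894 kg·m².
α = τ/I = 21.0/0.3894 = 53.92 rad/s².
ω = αt ⇒ t = ω/α = 115/53.92 = 2.133 s.

t ≈ 2.13 s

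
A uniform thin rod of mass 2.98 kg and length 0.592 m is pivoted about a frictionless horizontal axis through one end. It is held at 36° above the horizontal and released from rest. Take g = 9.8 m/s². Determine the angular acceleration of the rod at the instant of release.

About the pivot, I = (1/3)ML² = (1/3)(2.98)(0.592)² = 0.3481 kg·m².
The weight acts at the center, a distance L/2 = 0.2960 m from the pivot; τ = Mg(L/2) cos 36° = 6.993 N·m.
α = τ/I = 6.993/0.3481 = 20.09 rad/s².

α ≈ 20.1 rad/s²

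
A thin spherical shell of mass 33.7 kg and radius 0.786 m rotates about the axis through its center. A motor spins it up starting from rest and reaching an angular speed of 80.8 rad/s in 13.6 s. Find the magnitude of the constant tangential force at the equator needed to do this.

I = (2/3)MR² = (2/3)(33.7)(0.786)² = 13.88 kg·m².
α = Δω/Δt = (80.8 − 0)/13.6 = 5.941 rad/s².
The required torque is τ = Iα = (13.88)(5.941) = 82.46 N·m.
A tangential force at the equator gives τ = FR, so F = τ/R = 82.46/0.786 = 104.9 N.

F ≈ 105 N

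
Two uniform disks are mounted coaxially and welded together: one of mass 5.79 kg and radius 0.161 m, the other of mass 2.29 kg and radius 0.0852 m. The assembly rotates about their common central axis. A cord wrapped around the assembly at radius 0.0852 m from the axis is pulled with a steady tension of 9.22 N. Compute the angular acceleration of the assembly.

α ≈ 9.42 rad/s²

I = ½M₁R₁² + ½M₂R₂² = ½(5.79)(0.161)² + ½(2.29)(0.0852)² = 0.08335 kg·m².
τ = F r = (9.22)(0.0852) = 0.7855 N·m.
α = τ/I = 0.7855/0.08335 = 9.424 rad/s².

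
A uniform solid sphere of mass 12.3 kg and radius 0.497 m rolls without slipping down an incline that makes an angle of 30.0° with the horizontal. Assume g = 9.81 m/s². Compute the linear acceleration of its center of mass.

Translation along the incline: Mg sinθ − f = Ma.
Rotation about the center: fR = Iα with I = (2/5)MR². No-slip gives a = αR, so f = (I/R²)a = (2/5)M a.
Substituting: Mg sinθ = (1 + 0.4000)Ma, so a = g sinθ/(1 + 0.4000) = (9.81) sin 30.0° / 1.400 = 3.504 m/s².

a ≈ 3.50 m/s²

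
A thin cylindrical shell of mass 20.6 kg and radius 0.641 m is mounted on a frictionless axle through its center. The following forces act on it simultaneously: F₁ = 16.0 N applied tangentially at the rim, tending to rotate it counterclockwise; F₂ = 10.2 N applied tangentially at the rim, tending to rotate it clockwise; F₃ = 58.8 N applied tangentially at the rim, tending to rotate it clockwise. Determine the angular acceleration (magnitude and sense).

α ≈ 4.01 rad/s², clockwise

I = MR² = (20.6)(0.641)² = 8.464 kg·m².
Taking counterclockwise as positive: τ₁ = +(16.0)(0.641) = +10.26 N·m; τ₂ = −(10.2)(0.641) = −6.538 N·m; τ₃ = −(58.8)(0.641) = −37.69 N·m.
Net torque τ = -33.97 N·m.
α = τ/I = -33.97/8.464 = -4.014 rad/s².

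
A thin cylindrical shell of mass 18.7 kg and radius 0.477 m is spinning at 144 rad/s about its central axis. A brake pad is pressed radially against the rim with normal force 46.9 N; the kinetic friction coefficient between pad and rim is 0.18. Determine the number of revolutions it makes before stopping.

I = MR² = (18.7)(0.477)² = 4.255 kg·m².
Friction force f = μN = (0.18)(46.9) = 8.442 N at the rim; torque magnitude τ = fR = 4.027 N·m, opposing ω.
|α| = τ/I = 4.027/4.255 = 0.9464 rad/s² (deceleration).
ω² = ω₀² − 2|α|θ with ω = 0 ⇒ θ = ω₀²/(2|α|) = 10950 rad = 1744 rev.

≈ 1740 revolutions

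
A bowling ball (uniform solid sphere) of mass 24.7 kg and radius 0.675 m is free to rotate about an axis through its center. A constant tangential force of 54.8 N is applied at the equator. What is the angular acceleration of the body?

α ≈ 8.22 rad/s²

I = (2/5)MR² = (2/5)(24.7)(0.675)² = 4.502 kg·m².
τ = F R = (54.8)(0.675) = 36.99 N·m.
From τ = Iα: α = 36.99/4.502 = 8.217 rad/s².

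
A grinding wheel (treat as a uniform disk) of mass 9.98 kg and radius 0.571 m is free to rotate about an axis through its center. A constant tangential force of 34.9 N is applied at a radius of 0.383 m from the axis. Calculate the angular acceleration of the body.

I = ½MR² = (1/2)(9.98)(0.571)² = 1.627 kg·m².
τ = F·r = (34.9)(0.383) = 13.37 N·m.
Newton's second law for rotation, τ = Iα, gives α = τ/I = 13.37/1.627 = 8.216 rad/s².

α ≈ 8.22 rad/s²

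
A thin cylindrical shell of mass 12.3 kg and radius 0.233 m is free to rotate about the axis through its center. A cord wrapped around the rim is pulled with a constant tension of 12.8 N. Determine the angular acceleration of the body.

α ≈ 4.47 rad/s²

I = MR² = (12.3)(0.233)² = 0.6678 kg·m².
τ = F R = (12.8)(0.233) = 2.982 N·m.
Newton's second law for rotation, τ = Iα, gives α = τ/I = 2.982/0.6678 = 4.466 rad/s².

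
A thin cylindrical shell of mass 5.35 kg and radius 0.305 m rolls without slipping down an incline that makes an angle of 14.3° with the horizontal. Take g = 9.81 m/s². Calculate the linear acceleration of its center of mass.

Translation along the incline: Mg sinθ − f = Ma.
Rotation about the center: fR = Iα with I = MR². No-slip gives a = αR, so f = (I/R²)a = M a.
Substituting: Mg sinθ = (1 + 1.000)Ma, so a = g sinθ/(1 + 1.000) = (9.81) sin 14.3° / 2.000 = 1.212 m/s².

a ≈ 1.21 m/s²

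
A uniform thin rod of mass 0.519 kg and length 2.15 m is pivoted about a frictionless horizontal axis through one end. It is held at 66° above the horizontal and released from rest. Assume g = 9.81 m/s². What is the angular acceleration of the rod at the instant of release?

α ≈ 2.78 rad/s²

About the pivot, I = (1/3)ML² = (1/3)(0.519)(2.15)² = 0.7997 kg·m².
The weight acts at the center, a distance L/2 = 1.075 m from the pivot; τ = Mg(L/2) cos 66° = 2.226 N·m.
α = τ/I = 2.226/0.7997 = 2.784 rad/s².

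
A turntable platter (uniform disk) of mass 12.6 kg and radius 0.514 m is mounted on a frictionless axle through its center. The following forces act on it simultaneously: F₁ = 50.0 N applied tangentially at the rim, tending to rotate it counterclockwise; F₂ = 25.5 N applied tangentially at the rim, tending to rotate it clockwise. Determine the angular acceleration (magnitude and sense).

α ≈ 7.57 rad/s², counterclockwise

I = ½MR² = (1/2)(12.6)(0.514)² = 1.664 kg·m².
Taking counterclockwise as positive: τ₁ = +(50.0)(0.514) = +25.70 N·m; τ₂ = −(25.5)(0.514) = −13.11 N·m.
Net torque τ = 12.59 N·m.
α = τ/I = 12.59/1.664 = 7.566 rad/s².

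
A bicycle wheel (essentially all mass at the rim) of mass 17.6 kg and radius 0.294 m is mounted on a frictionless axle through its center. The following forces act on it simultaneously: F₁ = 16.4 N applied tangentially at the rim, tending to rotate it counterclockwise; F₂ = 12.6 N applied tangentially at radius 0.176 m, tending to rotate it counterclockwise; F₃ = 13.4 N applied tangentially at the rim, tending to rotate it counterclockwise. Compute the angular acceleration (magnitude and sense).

α ≈ 7.22 rad/s², counterclockwise

I = MR² = (17.6)(0.294)² = 1.521 kg·m².
Taking counterclockwise as positive: τ₁ = +(16.4)(0.294) = +4.822 N·m; τ₂ = +(12.6)(0.176) = +2.218 N·m; τ₃ = +(13.4)(0.294) = +3.940 N·m.
Net torque τ = 10.98 N·m.
α = τ/I = 10.98/1.521 = 7.217 rad/s².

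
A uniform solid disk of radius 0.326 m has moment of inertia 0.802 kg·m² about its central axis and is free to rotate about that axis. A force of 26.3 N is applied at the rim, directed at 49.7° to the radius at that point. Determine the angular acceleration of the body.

Only the tangential component produces torque: τ = F R sinθ = (26.3)(0.326) sin 49.7° = 6.539 N·m.
From τ = Iα: α = 6.539/0.8020 = 8.153 rad/s².

α ≈ 8.15 rad/s²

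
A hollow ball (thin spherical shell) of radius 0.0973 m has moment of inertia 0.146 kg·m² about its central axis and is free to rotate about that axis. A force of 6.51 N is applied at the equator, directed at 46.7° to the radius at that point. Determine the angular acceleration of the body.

α ≈ 3.16 rad/s²

Only the tangential component produces torque: τ = F R sinθ = (6.51)(0.0973) sin 46.7° = 0.4610 N·m.
From τ = Iα: α = 0.4610/0.1460 = 3.157 rad/s².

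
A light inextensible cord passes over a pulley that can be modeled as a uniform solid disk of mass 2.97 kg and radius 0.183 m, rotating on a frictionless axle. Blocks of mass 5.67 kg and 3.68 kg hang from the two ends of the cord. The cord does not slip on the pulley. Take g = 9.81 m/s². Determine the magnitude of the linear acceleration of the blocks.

I = ½MR² = (1/2)(2.97)(0.183)² = 0.04973 kg·m².
Heavier block: m₁g − T₁ = m₁a. Lighter block: T₂ − m₂g = m₂a.
Pulley: (T₁ − T₂)R = Iα = I(a/R), so T₁ − T₂ = (I/R²)a = (1/2)M_p a = 1.485·a.
Adding the three: (m₁ − m₂)g = (m₁ + m₂ + 1.485)a, so a = (5.67 − 3.68)(9.81)/(5.67 + 3.68 + 1.485) = 1.802 m/s².

a ≈ 1.80 m/s²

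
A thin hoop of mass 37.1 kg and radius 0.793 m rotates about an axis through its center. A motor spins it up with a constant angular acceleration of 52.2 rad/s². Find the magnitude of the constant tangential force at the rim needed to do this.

I = MR² = (37.1)(0.793)² = 23.33 kg·m².
The required torque is τ = Iα = (23.33)(52.20) = 1218 N·m.
A tangential force at the rim gives τ = FR, so F = τ/R = 1218/0.793 = 1536 N.

F ≈ 1540 N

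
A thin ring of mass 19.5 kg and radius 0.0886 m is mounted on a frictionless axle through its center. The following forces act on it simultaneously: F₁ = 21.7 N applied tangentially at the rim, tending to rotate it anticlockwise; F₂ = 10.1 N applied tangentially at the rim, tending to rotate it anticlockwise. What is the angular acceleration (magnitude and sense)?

I = MR² = (19.5)(0.0886)² = 0.1531 kg·m².
Taking anticlockwise as positive: τ₁ = +(21.7)(0.0886) = +1.923 N·m; τ₂ = +(10.1)(0.0886) = +0.8949 N·m.
Net torque τ = 2.817 N·m.
α = τ/I = 2.817/0.1531 = 18.41 rad/s².

α ≈ 18.4 rad/s², anticlockwise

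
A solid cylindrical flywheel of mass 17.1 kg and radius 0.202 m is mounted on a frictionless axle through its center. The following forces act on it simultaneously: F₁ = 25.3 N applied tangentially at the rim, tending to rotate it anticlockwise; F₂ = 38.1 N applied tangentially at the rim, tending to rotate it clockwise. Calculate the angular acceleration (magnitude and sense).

I = ½MR² = (1/2)(17.1)(0.202)² = 0.3489 kg·m².
Taking anticlockwise as positive: τ₁ = +(25.3)(0.202) = +5.111 N·m; τ₂ = −(38.1)(0.202) = −7.696 N·m.
Net torque τ = -2.586 N·m.
α = τ/I = -2.586/0.3489 = -7.411 rad/s².

α ≈ 7.41 rad/s², clockwise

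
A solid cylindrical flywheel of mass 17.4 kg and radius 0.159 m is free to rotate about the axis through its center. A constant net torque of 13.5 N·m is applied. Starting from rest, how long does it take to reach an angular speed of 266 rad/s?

I = ½MR² = (1/2)(17.4)(0.159)² = 0.2199 kg·m².
α = τ/I = 13.5/0.2199 = 61.38 rad/s².
ω = αt ⇒ t = ω/α = 266/61.38 = 4.334 s.

t ≈ 4.33 s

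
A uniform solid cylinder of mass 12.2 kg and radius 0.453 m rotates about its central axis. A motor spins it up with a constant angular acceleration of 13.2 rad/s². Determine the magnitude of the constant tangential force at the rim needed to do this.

I = ½MR² = (1/2)(12.2)(0.453)² = 1.252 kg·m².
The required torque is τ = Iα = (1.252)(13.20) = 16.52 N·m.
A tangential force at the rim gives τ = FR, so F = τ/R = 16.52/0.453 = 36.48 N.

F ≈ 36.5 N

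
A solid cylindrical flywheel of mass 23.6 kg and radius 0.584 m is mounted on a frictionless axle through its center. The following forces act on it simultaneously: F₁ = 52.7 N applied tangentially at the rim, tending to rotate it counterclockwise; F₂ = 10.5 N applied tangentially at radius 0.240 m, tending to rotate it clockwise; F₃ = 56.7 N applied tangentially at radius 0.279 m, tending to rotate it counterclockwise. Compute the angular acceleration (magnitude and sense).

α ≈ 11.0 rad/s², counterclockwise

I = ½MR² = (1/2)(23.6)(0.584)² = 4.024 kg·m².
Taking counterclockwise as positive: τ₁ = +(52.7)(0.584) = +30.78 N·m; τ₂ = −(10.5)(0.240) = −2.520 N·m; τ₃ = +(56.7)(0.279) = +15.82 N·m.
Net torque τ = 44.08 N·m.
α = τ/I = 44.08/4.024 = 10.95 rad/s².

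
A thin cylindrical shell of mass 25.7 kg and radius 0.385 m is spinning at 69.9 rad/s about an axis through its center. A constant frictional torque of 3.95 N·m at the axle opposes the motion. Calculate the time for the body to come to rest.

t ≈ 67.4 s

I = MR² = (25.7)(0.385)² = 3.809 kg·m².
The net torque has magnitude 3.95 N·m, opposing ω.
|α| = τ/I = 3.950/3.809 = 1.037 rad/s² (deceleration).
0 = ω₀ − |α|t ⇒ t = ω₀/|α| = 69.9/1.037 = 67.41 s.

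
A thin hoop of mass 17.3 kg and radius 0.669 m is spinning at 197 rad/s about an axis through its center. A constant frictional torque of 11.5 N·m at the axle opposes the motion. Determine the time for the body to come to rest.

t ≈ 133 s

I = MR² = (17.3)(0.669)² = 7.743 kg·m².
The net torque has magnitude 11.5 N·m, opposing ω.
|α| = τ/I = 11.50/7.743 = 1.485 rad/s² (deceleration).
0 = ω₀ − |α|t ⇒ t = ω₀/|α| = 197/1.485 = 132.6 s.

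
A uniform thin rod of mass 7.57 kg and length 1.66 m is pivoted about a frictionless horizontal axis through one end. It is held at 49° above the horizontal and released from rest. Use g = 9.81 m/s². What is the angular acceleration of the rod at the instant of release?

About the pivot, I = (1/3)ML² = (1/3)(7.57)(1.66)² = 6.953 kg·m².
The weight acts at the center, a distance L/2 = 0.8300 m from the pivot; τ = Mg(L/2) cos 49° = 40.44 N·m.
α = τ/I = 40.44/6.953 = 5.816 rad/s².

α ≈ 5.82 rad/s²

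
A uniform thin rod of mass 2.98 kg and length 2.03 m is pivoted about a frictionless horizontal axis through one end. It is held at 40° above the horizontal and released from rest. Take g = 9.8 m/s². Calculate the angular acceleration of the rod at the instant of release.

α ≈ 5.55 rad/s²

About the pivot, I = (1/3)ML² = (1/3)(2.98)(2.03)² = 4.093 kg·m².
The weight acts at the center, a distance L/2 = 1.015 m from the pivot; τ = Mg(L/2) cos 40° = 22.71 N·m.
α = τ/I = 22.71/4.093 = 5.547 rad/s².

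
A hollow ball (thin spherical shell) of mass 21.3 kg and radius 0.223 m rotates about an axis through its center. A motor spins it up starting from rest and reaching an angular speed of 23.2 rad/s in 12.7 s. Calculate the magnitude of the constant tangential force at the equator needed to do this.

F ≈ 5.78 N

I = (2/3)MR² = (2/3)(21.3)(0.223)² = 0.7062 kg·m².
α = Δω/Δt = (23.2 − 0)/12.7 = 1.827 rad/s².
The required torque is τ = Iα = (0.7062)(1.827) = 1.290 N·m.
A tangential force at the equator gives τ = FR, so F = τ/R = 1.290/0.223 = 5.785 N.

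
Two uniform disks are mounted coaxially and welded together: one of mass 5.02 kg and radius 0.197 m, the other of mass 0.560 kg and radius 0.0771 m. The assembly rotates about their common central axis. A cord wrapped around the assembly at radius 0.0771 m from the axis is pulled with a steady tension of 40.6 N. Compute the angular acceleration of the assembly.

α ≈ 31.6 rad/s²

I = ½M₁R₁² + ½M₂R₂² = ½(5.02)(0.197)² + ½(0.560)(0.0771)² = 0.09908 kg·m².
τ = F r = (40.6)(0.0771) = 3.130 N·m.
α = τ/I = 3.130/0.09908 = 31.59 rad/s².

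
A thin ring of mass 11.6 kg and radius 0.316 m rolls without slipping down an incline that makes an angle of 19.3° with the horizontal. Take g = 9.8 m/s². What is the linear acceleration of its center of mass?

Translation along the incline: Mg sinθ − f = Ma.
Rotation about the center: fR = Iα with I = MR². No-slip gives a = αR, so f = (I/R²)a = M a.
Substituting: Mg sinθ = (1 + 1.000)Ma, so a = g sinθ/(1 + 1.000) = (9.8) sin 19.3° / 2.000 = 1.620 m/s².

a ≈ 1.62 m/s²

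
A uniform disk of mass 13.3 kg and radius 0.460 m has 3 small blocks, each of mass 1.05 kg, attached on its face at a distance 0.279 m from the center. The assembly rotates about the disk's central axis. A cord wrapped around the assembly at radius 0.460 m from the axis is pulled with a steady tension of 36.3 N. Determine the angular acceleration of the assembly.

I_disk = ½MR² = ½(13.3)(0.460)² = 1.407 kg·m².
I_blocks = 3·m·r² = 3(1.05)(0.279)² = 0.2452 kg·m².
Total I = 1.652 kg·m².
τ = F r = (36.3)(0.460) = 16.70 N·m.
α = τ/I = 16.70/1.652 = 10.11 rad/s².

α ≈ 10.1 rad/s²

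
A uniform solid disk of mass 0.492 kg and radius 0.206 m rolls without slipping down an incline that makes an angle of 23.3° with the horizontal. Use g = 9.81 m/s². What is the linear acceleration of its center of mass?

Translation along the incline: Mg sinθ − f = Ma.
Rotation about the center: fR = Iα with I = ½MR². No-slip gives a = αR, so f = (I/R²)a = (1/2)M a.
Substituting: Mg sinθ = (1 + 0.5000)Ma, so a = g sinθ/(1 + 0.5000) = (9.81) sin 23.3° / 1.500 = 2.587 m/s².

a ≈ 2.59 m/s²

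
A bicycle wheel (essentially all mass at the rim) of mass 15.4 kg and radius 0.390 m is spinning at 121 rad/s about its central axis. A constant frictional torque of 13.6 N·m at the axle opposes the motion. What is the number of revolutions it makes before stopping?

≈ 201 revolutions

I = MR² = (15.4)(0.390)² = 2.342 kg·m².
The net torque has magnitude 13.6 N·m, opposing ω.
|α| = τ/I = 13.60/2.342 = 5.806 rad/s² (deceleration).
ω² = ω₀² − 2|α|θ with ω = 0 ⇒ θ = ω₀²/(2|α|) = 1261 rad = 200.7 rev.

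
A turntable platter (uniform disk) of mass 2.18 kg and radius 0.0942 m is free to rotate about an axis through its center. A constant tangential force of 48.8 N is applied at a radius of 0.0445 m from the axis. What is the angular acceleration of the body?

α ≈ 225 rad/s²

I = ½MR² = (1/2)(2.18)(0.0942)² = 0.009672 kg·m².
τ = F·r = (48.8)(0.0445) = 2.172 N·m.
From τ = Iα: α = 2.172/0.009672 = 224.5 rad/s².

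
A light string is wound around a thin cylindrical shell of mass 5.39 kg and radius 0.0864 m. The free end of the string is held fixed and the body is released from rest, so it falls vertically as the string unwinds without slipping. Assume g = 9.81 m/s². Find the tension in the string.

Translation: Mg − T = Ma. Rotation about the center: TR = Iα with I = MR².
With a = αR: T = (I/R²)a = M a, so Mg = (1 + 1.000)Ma.
a = g/(1 + 1.000) = 9.81/2.000 = 4.905 m/s².
T = 1.000·M·a = (1.000)(5.39)(4.905) = 26.44 N.

T ≈ 26.4 N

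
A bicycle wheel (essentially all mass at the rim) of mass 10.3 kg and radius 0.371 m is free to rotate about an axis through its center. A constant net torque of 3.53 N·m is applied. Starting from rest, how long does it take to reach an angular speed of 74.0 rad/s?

I = MR² = (10.3)(0.371)² = 1.418 kg·m².
α = τ/I = 3.53/1.418 = 2.490 rad/s².
ω = αt ⇒ t = ω/α = 74.0/2.490 = 29.72 s.

t ≈ 29.7 s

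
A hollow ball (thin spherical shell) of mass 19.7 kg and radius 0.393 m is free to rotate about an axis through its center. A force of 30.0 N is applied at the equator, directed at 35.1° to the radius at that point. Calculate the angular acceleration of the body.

α ≈ 3.34 rad/s²

I = (2/3)MR² = (2/3)(19.7)(0.393)² = 2.028 kg·m².
Only the tangential component produces torque: τ = F R sinθ = (30.0)(0.393) sin 35.1° = 6.779 N·m.
From τ = Iα: α = 6.779/2.028 = 3.342 rad/s².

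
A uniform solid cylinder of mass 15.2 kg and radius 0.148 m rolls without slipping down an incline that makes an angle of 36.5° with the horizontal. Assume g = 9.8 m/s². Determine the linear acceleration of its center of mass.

Translation along the incline: Mg sinθ − f = Ma.
Rotation about the center: fR = Iα with I = ½MR². No-slip gives a = αR, so f = (I/R²)a = (1/2)M a.
Substituting: Mg sinθ = (1 + 0.5000)Ma, so a = g sinθ/(1 + 0.5000) = (9.8) sin 36.5° / 1.500 = 3.886 m/s².

a ≈ 3.89 m/s²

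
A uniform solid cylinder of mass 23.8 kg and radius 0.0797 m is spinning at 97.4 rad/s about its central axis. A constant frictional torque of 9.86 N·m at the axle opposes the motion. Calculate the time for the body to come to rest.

I = ½MR² = (1/2)(23.8)(0.0797)² = 0.07559 kg·m².
The net torque has magnitude 9.86 N·m, opposing ω.
|α| = τ/I = 9.860/0.07559 = 130.4 rad/s² (deceleration).
0 = ω₀ − |α|t ⇒ t = ω₀/|α| = 97.4/130.4 = 0.7467 s.

t ≈ 0.747 s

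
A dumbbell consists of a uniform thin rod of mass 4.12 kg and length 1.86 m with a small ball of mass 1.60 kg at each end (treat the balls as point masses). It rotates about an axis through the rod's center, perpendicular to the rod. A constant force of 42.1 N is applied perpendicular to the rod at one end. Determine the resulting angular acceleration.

α ≈ 9.90 rad/s²

I_rod = (1/12)ML² = (1/12)(4.12)(1.86)² = 1.188 kg·m².
I_balls = 2·m·(L/2)² = 2(1.60)(0.9300)² = 2.768 kg·m².
Total I = 3.955 kg·m².
τ = F·(L/2) = (42.1)(0.930) = 39.15 N·m.
α = τ/I = 39.15/3.955 = 9.898 rad/s².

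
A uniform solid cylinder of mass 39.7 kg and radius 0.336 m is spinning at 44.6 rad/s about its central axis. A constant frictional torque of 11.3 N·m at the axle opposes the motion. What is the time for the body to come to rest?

t ≈ 8.84 s

I = ½MR² = (1/2)(39.7)(0.336)² = 2.241 kg·m².
The net torque has magnitude 11.3 N·m, opposing ω.
|α| = τ/I = 11.30/2.241 = 5.042 rad/s² (deceleration).
0 = ω₀ − |α|t ⇒ t = ω₀/|α| = 44.6/5.042 = 8.845 s.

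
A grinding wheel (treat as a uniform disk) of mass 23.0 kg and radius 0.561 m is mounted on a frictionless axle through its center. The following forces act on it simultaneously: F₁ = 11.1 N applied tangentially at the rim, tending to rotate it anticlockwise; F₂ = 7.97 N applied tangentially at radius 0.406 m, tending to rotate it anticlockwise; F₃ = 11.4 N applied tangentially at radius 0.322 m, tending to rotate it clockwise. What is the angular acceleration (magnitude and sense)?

α ≈ 1.60 rad/s², anticlockwise

I = ½MR² = (1/2)(23.0)(0.561)² = 3.619 kg·m².
Taking anticlockwise as positive: τ₁ = +(11.1)(0.561) = +6.227 N·m; τ₂ = +(7.97)(0.406) = +3.236 N·m; τ₃ = −(11.4)(0.322) = −3.671 N·m.
Net torque τ = 5.792 N·m.
α = τ/I = 5.792/3.619 = 1.600 rad/s².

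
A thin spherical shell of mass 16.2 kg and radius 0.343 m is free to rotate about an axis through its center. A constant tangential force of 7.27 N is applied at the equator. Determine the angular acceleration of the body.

α ≈ 1.96 rad/s²

I = (2/3)MR² = (2/3)(16.2)(0.343)² = 1.271 kg·m².
τ = F R = (7.27)(0.343) = 2.494 N·m.
Newton's second law for rotation, τ = Iα, gives α = τ/I = 2.494/1.271 = 1.963 rad/s².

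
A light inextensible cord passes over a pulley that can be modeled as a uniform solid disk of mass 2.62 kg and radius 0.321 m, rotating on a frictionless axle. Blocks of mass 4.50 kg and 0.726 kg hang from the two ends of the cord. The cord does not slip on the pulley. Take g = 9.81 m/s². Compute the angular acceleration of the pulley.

α ≈ 17.6 rad/s²

I = ½MR² = (1/2)(2.62)(0.321)² = 0.1350 kg·m².
Heavier block: m₁g − T₁ = m₁a. Lighter block: T₂ − m₂g = m₂a.
Pulley: (T₁ − T₂)R = Iα = I(a/R), so T₁ − T₂ = (I/R²)a = (1/2)M_p a = 1.310·a.
Adding the three: (m₁ − m₂)g = (m₁ + m₂ + 1.310)a, so a = (4.50 − 0.726)(9.81)/(4.50 + 0.726 + 1.310) = 5.664 m/s².
α = a/R = 5.664/0.321 = 17.65 rad/s².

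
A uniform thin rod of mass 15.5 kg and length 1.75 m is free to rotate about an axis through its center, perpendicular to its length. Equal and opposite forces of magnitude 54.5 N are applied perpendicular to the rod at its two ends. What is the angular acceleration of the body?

I = (1/12)ML² = (1/12)(15.5)(1.75)² = 3.956 kg·m².
The couple gives τ = F·(L/2) + F·(L/2) = F L = (54.5)(1.75) = 95.38 N·m.
Newton's second law for rotation, τ = Iα, gives α = τ/I = 95.38/3.956 = 24.11 rad/s².

α ≈ 24.1 rad/s²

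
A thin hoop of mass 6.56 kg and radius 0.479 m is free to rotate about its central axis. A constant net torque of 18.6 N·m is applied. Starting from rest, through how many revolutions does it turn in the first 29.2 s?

≈ 838 revolutions

I = MR² = (6.56)(0.479)² = 1.505 kg·m².
α = τ/I = 18.6/1.505 = 12.36 rad/s².
θ = ½αt² = ½(12.36)(29.2)² = 5268 rad.
Revolutions = θ/(2π) = 838.5.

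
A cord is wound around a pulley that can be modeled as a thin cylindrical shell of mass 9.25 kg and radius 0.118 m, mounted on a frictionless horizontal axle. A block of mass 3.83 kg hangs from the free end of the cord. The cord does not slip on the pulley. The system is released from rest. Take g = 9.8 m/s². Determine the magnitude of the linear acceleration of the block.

a ≈ 2.87 m/s²

I = MR² = (9.25)(0.118)² = 0.1288 kg·m².
Block: mg − T = ma. Pulley: TR = Iα. No-slip: a = αR, so T = (I/R²)a = 9.250·a.
Then mg = (m + 9.250)a, so a = (3.83)(9.8)/(3.83 + 9.250) = 2.870 m/s².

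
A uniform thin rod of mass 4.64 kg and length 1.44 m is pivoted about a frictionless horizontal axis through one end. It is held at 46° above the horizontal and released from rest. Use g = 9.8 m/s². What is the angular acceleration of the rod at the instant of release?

About the pivot, I = (1/3)ML² = (1/3)(4.64)(1.44)² = 3.207 kg·m².
The weight acts at the center, a distance L/2 = 0.7200 m from the pivot; τ = Mg(L/2) cos 46° = 22.74 N·m.
α = τ/I = 22.74/3.207 = 7.091 rad/s².
(Equivalently α = (3g/(2L)) cos 46° = 7.091 rad/s².)

α ≈ 7.09 rad/s²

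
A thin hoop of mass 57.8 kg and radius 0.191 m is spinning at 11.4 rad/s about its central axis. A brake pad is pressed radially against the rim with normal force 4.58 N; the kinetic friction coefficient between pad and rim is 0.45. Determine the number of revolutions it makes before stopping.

I = MR² = (57.8)(0.191)² = 2.109 kg·m².
Friction force f = μN = (0.45)(4.58) = 2.061 N at the rim; torque magnitude τ = fR = 0.3937 N·m, opposing ω.
|α| = τ/I = 0.3937/2.109 = 0.1867 rad/s² (deceleration).
ω² = ω₀² − 2|α|θ with ω = 0 ⇒ θ = ω₀²/(2|α|) = 348.1 rad = 55.40 rev.

≈ 55.4 revolutions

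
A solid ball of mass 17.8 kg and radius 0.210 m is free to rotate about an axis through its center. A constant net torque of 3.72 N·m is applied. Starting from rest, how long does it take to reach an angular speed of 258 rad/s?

I = (2/5)MR² = (2/5)(17.8)(0.210)² = 0.3140 kg·m².
α = τ/I = 3.72/0.3140 = 11.85 rad/s².
ω = αt ⇒ t = ω/α = 258/11.85 = 21.78 s.

t ≈ 21.8 s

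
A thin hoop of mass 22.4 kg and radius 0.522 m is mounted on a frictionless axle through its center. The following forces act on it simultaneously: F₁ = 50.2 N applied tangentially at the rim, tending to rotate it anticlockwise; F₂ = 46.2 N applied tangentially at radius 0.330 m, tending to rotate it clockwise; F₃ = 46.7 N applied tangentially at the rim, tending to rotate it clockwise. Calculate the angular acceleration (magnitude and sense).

α ≈ 2.20 rad/s², clockwise

I = MR² = (22.4)(0.522)² = 6.104 kg·m².
Taking anticlockwise as positive: τ₁ = +(50.2)(0.522) = +26.20 N·m; τ₂ = −(46.2)(0.330) = −15.25 N·m; τ₃ = −(46.7)(0.522) = −24.38 N·m.
Net torque τ = -13.42 N·m.
α = τ/I = -13.42/6.104 = -2.199 rad/s².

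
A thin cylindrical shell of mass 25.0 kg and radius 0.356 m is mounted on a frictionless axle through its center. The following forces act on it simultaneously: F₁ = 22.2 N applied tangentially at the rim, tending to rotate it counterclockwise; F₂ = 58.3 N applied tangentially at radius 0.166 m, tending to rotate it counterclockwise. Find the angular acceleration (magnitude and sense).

I = MR² = (25.0)(0.356)² = 3.168 kg·m².
Taking counterclockwise as positive: τ₁ = +(22.2)(0.356) = +7.903 N·m; τ₂ = +(58.3)(0.166) = +9.678 N·m.
Net torque τ = 17.58 N·m.
α = τ/I = 17.58/3.168 = 5.549 rad/s².

α ≈ 5.55 rad/s², counterclockwise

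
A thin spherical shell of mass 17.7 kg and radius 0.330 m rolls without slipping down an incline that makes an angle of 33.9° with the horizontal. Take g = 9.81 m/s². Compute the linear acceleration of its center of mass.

a ≈ 3.28 m/s²

Translation along the incline: Mg sinθ − f = Ma.
Rotation about the center: fR = Iα with I = (2/3)MR². No-slip gives a = αR, so f = (I/R²)a = (2/3)M a.
Substituting: Mg sinθ = (1 + 0.6667)Ma, so a = g sinθ/(1 + 0.6667) = (9.81) sin 33.9° / 1.667 = 3.283 m/s².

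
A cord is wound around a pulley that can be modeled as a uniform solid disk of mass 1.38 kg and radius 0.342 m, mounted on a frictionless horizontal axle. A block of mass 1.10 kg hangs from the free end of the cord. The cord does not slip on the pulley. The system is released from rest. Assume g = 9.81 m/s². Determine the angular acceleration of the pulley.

I = ½MR² = (1/2)(1.38)(0.342)² = 0.08071 kg·m².
Block: mg − T = ma. Pulley: TR = Iα. No-slip: a = αR, so T = (I/R²)a = 0.6900·a.
Then mg = (m + 0.6900)a, so a = (1.10)(9.81)/(1.10 + 0.6900) = 6.028 m/s².
α = a/R = 6.028/0.342 = 17.63 rad/s².

α ≈ 17.6 rad/s²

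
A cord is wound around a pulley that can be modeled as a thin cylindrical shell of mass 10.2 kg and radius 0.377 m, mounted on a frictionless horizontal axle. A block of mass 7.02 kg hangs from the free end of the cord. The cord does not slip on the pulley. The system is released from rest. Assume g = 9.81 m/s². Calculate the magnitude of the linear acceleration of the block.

I = MR² = (10.2)(0.377)² = 1.450 kg·m².
Block: mg − T = ma. Pulley: TR = Iα. No-slip: a = αR, so T = (I/R²)a = 10.20·a.
Then mg = (m + 10.20)a, so a = (7.02)(9.81)/(7.02 + 10.20) = 3.999 m/s².

a ≈ 4.00 m/s²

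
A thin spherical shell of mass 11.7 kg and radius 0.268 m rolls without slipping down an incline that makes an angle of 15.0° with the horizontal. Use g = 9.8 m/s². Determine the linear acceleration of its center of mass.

Translation along the incline: Mg sinθ − f = Ma.
Rotation about the center: fR = Iα with I = (2/3)MR². No-slip gives a = αR, so f = (I/R²)a = (2/3)M a.
Substituting: Mg sinθ = (1 + 0.6667)Ma, so a = g sinθ/(1 + 0.6667) = (9.8) sin 15.0° / 1.667 = 1.522 m/s².

a ≈ 1.52 m/s²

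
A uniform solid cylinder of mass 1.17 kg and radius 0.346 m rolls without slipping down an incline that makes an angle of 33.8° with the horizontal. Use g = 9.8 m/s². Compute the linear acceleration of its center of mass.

a ≈ 3.63 m/s²

Translation along the incline: Mg sinθ − f = Ma.
Rotation about the center: fR = Iα with I = ½MR². No-slip gives a = αR, so f = (I/R²)a = (1/2)M a.
Substituting: Mg sinθ = (1 + 0.5000)Ma, so a = g sinθ/(1 + 0.5000) = (9.8) sin 33.8° / 1.500 = 3.634 m/s².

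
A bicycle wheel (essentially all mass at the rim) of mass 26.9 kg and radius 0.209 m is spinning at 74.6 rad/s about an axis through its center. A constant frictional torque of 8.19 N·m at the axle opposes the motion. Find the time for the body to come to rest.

t ≈ 10.7 s

I = MR² = (26.9)(0.209)² = 1.175 kg·m².
The net torque has magnitude 8.19 N·m, opposing ω.
|α| = τ/I = 8.190/1.175 = 6.970 rad/s² (deceleration).
0 = ω₀ − |α|t ⇒ t = ω₀/|α| = 74.6/6.970 = 10.70 s.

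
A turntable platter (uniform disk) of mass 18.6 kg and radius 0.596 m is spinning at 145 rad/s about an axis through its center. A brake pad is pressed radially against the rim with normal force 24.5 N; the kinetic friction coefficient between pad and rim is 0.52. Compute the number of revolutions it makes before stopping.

I = ½MR² = (1/2)(18.6)(0.596)² = 3.304 kg·m².
Friction force f = μN = (0.52)(24.5) = 12.74 N at the rim; torque magnitude τ = fR = 7.593 N·m, opposing ω.
|α| = τ/I = 7.593/3.304 = 2.298 rad/s² (deceleration).
ω² = ω₀² − 2|α|θ with ω = 0 ⇒ θ = ω₀²/(2|α|) = 4574 rad = 727.9 rev.

≈ 728 revolutions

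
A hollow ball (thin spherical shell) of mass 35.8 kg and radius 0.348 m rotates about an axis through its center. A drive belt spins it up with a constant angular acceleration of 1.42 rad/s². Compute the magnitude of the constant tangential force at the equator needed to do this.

F ≈ 11.8 N

I = (2/3)MR² = (2/3)(35.8)(0.348)² = 2.890 kg·m².
The required torque is τ = Iα = (2.890)(1.420) = 4.104 N·m.
A tangential force at the equator gives τ = FR, so F = τ/R = 4.104/0.348 = 11.79 N.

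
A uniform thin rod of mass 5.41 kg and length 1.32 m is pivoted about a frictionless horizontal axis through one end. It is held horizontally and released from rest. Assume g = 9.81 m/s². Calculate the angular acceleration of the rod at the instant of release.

About the pivot, I = (1/3)ML² = (1/3)(5.41)(1.32)² = 3.142 kg·m².
The weight acts at the center, a distance L/2 = 0.6600 m from the pivot; τ = Mg(L/2) = 35.03 N·m.
α = τ/I = 35.03/3.142 = 11.15 rad/s².

α ≈ 11.1 rad/s²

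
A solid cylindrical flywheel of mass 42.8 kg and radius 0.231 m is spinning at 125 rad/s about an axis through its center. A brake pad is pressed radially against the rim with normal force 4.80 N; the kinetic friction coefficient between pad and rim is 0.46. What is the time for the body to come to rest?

t ≈ 280 s

I = ½MR² = (1/2)(42.8)(0.231)² = 1.142 kg·m².
Friction force f = μN = (0.46)(4.80) = 2.208 N at the rim; torque magnitude τ = fR = 0.5100 N·m, opposing ω.
|α| = τ/I = 0.5100/1.142 = 0.4467 rad/s² (deceleration).
0 = ω₀ − |α|t ⇒ t = ω₀/|α| = 125/0.4467 = 279.9 s.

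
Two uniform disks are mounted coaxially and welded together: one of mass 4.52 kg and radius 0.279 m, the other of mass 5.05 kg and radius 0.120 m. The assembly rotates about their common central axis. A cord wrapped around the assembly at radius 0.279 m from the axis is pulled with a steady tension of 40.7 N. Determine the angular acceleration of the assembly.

α ≈ 53.5 rad/s²

I = ½M₁R₁² + ½M₂R₂² = ½(4.52)(0.279)² + ½(5.05)(0.120)² = 0.2123 kg·m².
τ = F r = (40.7)(0.279) = 11.36 N·m.
α = τ/I = 11.36/0.2123 = 53.49 rad/s².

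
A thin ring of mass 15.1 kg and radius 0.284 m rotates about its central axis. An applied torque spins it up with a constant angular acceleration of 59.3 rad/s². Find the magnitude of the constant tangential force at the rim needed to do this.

I = MR² = (15.1)(0.284)² = 1.218 kg·m².
The required torque is τ = Iα = (1.218)(59.30) = 72.22 N·m.
A tangential force at the rim gives τ = FR, so F = τ/R = 72.22/0.284 = 254.3 N.

F ≈ 254 N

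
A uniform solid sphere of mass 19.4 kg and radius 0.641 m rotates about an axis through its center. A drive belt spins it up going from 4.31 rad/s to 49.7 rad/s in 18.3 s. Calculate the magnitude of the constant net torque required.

I = (2/5)MR² = (2/5)(19.4)(0.641)² = 3.188 kg·m².
α = Δω/Δt = (49.7 − 4.31)/18.3 = 2.480 rad/s².
τ = Iα = (3.188)(2.480) = 7.908 N·m.

τ ≈ 7.91 N·m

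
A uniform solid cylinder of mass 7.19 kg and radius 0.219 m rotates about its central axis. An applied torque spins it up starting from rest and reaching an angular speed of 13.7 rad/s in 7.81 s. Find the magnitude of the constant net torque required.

I = ½MR² = (1/2)(7.19)(0.219)² = 0.1724 kg·m².
α = Δω/Δt = (13.7 − 0)/7.81 = 1.754 rad/s².
τ = Iα = (0.1724)(1.754) = 0.3025 N·m.

τ ≈ 0.302 N·m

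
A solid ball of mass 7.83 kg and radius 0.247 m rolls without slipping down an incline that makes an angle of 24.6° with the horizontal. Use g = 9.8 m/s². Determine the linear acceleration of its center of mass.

Translation along the incline: Mg sinθ − f = Ma.
Rotation about the center: fR = Iα with I = (2/5)MR². No-slip gives a = αR, so f = (I/R²)a = (2/5)M a.
Substituting: Mg sinθ = (1 + 0.4000)Ma, so a = g sinθ/(1 + 0.4000) = (9.8) sin 24.6° / 1.400 = 2.914 m/s².

a ≈ 2.91 m/s²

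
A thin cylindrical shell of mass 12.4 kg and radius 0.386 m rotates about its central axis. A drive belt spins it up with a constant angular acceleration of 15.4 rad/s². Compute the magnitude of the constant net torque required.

I = MR² = (12.4)(0.386)² = 1.848 kg·m².
τ = Iα = (1.848)(15.40) = 28.45 N·m.

τ ≈ 28.5 N·m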